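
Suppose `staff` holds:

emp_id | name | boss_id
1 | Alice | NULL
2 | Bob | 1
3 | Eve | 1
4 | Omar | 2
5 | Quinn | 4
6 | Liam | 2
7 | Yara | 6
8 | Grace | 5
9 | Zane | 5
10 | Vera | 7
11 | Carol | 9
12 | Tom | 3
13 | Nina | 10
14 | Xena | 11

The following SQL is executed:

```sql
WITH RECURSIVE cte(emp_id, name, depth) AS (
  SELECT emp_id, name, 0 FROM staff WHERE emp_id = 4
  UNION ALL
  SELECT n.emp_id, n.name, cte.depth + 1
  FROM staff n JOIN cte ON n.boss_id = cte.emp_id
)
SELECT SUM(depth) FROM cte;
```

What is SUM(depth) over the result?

12

Base: emp_id=4 (Omar) at depth 0.
Iteration 1: rows with boss_id in {4} -> Quinn (id 5, depth 1).
Iteration 2: rows with boss_id in {5} -> Grace (id 8, depth 2), Zane (id 9, depth 2).
Iteration 3: rows with boss_id in {8,9} -> Carol (id 11, depth 3).
Iteration 4: rows with boss_id in {11} -> Xena (id 14, depth 4).
Iteration 5: no rows with boss_id in {14}; recursion stops.
SUM(depth) = 0 + 1 + 2 + 2 + 3 + 4 = 12.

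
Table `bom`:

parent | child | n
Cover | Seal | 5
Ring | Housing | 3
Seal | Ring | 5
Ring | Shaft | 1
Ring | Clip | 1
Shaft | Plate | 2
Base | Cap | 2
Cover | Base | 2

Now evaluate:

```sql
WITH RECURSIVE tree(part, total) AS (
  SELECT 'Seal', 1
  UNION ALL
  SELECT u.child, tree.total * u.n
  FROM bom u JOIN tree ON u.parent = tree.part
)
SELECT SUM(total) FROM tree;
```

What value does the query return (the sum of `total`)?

Base: (Seal, total=1).
Iteration 1: components of {Seal} -> Ring = 1*5 = 5.
Iteration 2: components of {Ring} -> Clip = 5*1 = 5, Housing = 5*3 = 15, Shaft = 5*1 = 5.
Iteration 3: components of {Clip,Housing,Shaft} -> Plate = 5*2 = 10.
Iteration 4: no further components; recursion stops.
SUM(total) = 1 + 5 + 5 + 5 + 15 + 10 = 41.

41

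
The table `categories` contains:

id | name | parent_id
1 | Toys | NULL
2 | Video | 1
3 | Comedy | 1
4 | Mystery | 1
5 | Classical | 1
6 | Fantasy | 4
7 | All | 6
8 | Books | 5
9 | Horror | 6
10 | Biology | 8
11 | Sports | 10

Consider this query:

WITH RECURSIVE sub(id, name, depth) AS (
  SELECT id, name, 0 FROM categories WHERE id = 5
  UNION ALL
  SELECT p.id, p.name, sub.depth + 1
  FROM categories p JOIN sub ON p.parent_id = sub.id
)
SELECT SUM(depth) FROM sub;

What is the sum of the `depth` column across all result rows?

Base: id=5 (Classical) at depth 0.
Iteration 1: rows with parent_id in {5} -> Books (id 8, depth 1).
Iteration 2: rows with parent_id in {8} -> Biology (id 10, depth 2).
Iteration 3: rows with parent_id in {10} -> Sports (id 11, depth 3).
Iteration 4: no rows with parent_id in {11}; recursion stops.
SUM(depth) = 0 + 1 + 2 + 3 = 6.

6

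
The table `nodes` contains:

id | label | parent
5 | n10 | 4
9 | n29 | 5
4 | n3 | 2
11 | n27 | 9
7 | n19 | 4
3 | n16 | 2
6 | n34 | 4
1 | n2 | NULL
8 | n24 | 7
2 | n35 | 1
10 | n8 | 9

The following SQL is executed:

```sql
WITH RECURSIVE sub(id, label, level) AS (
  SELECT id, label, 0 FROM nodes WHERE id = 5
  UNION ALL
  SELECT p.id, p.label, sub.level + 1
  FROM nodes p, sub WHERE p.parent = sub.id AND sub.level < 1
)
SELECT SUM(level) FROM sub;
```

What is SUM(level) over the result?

Base: id=5 (n10) at level 0.
Iteration 1: rows with parent in {5} -> n29 (id 9, level 1).
Iteration 2: level < 1 fails for all current rows; recursion stops.
SUM(level) = 0 + 1 = 1.

1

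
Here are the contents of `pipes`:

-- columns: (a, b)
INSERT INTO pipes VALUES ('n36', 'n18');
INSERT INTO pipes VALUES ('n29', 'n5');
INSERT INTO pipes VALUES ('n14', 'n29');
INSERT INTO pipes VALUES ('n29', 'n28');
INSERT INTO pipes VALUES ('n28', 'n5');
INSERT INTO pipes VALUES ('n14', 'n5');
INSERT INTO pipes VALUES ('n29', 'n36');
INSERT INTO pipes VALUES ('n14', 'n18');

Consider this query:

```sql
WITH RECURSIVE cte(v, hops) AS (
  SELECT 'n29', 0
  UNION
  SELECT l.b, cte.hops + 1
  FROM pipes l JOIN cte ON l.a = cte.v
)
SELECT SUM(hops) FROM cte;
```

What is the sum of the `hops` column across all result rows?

Base: (n29, hops=0).
Iteration 1: edges from {n29} -> (n28, hops=1), (n36, hops=1), (n5, hops=1).
Iteration 2: edges from {n28,n36,n5} -> (n18, hops=2), (n5, hops=2).
Iteration 3: no outgoing edges from {n18,n5}; recursion stops.
SUM(hops) = 0 + 1 + 1 + 1 + 2 + 2 = 7.

7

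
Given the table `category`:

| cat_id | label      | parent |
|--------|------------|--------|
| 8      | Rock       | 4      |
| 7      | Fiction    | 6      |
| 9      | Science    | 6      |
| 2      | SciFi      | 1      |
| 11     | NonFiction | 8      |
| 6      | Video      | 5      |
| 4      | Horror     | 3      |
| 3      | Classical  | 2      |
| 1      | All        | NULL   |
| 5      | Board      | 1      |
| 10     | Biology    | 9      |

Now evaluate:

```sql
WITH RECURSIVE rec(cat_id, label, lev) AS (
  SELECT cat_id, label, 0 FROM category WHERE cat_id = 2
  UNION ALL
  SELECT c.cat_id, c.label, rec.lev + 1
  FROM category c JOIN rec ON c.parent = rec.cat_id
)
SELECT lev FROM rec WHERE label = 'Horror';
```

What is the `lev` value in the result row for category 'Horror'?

2

Base: cat_id=2 (SciFi) at lev 0.
Iteration 1: rows with parent in {2} -> Classical (id 3, lev 1).
Iteration 2: rows with parent in {3} -> Horror (id 4, lev 2).
Iteration 3: rows with parent in {4} -> Rock (id 8, lev 3).
Iteration 4: rows with parent in {8} -> NonFiction (id 11, lev 4).
Iteration 5: no rows with parent in {11}; recursion stops.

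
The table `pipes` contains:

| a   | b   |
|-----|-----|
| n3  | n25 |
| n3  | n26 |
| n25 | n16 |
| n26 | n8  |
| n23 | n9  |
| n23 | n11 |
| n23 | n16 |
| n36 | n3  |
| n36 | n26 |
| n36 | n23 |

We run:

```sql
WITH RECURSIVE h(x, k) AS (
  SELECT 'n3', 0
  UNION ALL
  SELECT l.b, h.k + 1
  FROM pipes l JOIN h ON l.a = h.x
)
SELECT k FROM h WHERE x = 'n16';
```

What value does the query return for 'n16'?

Base: (n3, k=0).
Iteration 1: edges from {n3} -> (n25, k=1), (n26, k=1).
Iteration 2: edges from {n25,n26} -> (n16, k=2), (n8, k=2).
Iteration 3: no outgoing edges from {n16,n8}; recursion stops.

2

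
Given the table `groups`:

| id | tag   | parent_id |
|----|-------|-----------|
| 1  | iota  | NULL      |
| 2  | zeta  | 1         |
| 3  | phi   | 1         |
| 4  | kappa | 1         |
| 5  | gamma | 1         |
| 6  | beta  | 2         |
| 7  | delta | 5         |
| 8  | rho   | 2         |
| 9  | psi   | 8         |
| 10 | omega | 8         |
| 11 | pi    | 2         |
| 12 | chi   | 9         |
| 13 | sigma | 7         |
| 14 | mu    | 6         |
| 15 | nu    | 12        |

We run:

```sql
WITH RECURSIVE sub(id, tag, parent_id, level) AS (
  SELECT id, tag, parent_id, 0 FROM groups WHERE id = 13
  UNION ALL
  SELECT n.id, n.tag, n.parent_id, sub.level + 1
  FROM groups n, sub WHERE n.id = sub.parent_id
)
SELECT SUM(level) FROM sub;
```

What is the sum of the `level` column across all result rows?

6

Base: id=13 (sigma), parent_id=7, level 0.
Iteration 1: join on id=7 -> delta (id 7, parent_id=5, level 1).
Iteration 2: join on id=5 -> gamma (id 5, parent_id=1, level 2).
Iteration 3: join on id=1 -> iota (id 1, parent_id=NULL, level 3).
Iteration 4: parent_id is NULL; no match; recursion stops.
SUM(level) = 0 + 1 + 2 + 3 = 6.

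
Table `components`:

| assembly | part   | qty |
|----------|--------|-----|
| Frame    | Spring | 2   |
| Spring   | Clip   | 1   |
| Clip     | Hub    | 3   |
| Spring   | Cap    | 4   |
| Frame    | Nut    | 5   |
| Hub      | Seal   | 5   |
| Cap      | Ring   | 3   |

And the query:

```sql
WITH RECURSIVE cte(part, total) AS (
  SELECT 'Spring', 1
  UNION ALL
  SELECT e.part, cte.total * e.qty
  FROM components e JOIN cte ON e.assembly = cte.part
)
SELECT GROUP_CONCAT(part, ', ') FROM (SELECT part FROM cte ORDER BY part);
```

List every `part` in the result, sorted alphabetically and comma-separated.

Cap, Clip, Hub, Ring, Seal, Spring

Base: (Spring, total=1).
Iteration 1: components of {Spring} -> Cap = 1*4 = 4, Clip = 1*1 = 1.
Iteration 2: components of {Cap,Clip} -> Hub = 1*3 = 3, Ring = 4*3 = 12.
Iteration 3: components of {Hub,Ring} -> Seal = 3*5 = 15.
Iteration 4: no further components; recursion stops.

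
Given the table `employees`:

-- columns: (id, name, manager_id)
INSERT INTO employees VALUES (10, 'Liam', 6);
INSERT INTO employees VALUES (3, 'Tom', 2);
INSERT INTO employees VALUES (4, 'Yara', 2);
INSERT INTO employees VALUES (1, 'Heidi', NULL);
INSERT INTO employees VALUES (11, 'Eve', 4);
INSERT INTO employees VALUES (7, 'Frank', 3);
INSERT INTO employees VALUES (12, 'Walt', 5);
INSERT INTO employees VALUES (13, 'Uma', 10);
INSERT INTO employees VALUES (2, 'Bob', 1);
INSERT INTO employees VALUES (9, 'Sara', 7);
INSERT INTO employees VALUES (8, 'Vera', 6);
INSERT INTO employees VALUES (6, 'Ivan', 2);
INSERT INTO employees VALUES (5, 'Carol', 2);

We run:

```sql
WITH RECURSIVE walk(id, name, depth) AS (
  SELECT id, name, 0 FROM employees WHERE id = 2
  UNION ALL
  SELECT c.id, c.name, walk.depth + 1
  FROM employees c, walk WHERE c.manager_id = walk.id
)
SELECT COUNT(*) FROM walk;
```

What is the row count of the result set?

Base: id=2 (Bob) at depth 0.
Iteration 1: rows with manager_id in {2} -> Tom (id 3, depth 1), Yara (id 4, depth 1), Carol (id 5, depth 1), Ivan (id 6, depth 1).
Iteration 2: rows with manager_id in {3,4,5,6} -> Frank (id 7, depth 2), Vera (id 8, depth 2), Liam (id 10, depth 2), Eve (id 11, depth 2), Walt (id 12, depth 2).
Iteration 3: rows with manager_id in {7,8,10,11,12} -> Sara (id 9, depth 3), Uma (id 13, depth 3).
Iteration 4: no rows with manager_id in {9,13}; recursion stops.
Total rows emitted: 12.

12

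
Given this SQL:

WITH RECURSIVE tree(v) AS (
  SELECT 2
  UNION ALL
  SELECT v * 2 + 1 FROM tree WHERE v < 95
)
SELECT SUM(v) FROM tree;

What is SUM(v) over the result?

Base: v=2.
Iteration 1: 2 < 95 holds -> v = 2 * 2 + 1 = 5.
Iteration 2: 5 < 95 holds -> v = 5 * 2 + 1 = 11.
Iteration 3: 11 < 95 holds -> v = 11 * 2 + 1 = 23.
Iteration 4: 23 < 95 holds -> v = 23 * 2 + 1 = 47.
Iteration 5: 47 < 95 holds -> v = 47 * 2 + 1 = 95.
Iteration 6: 95 < 95 fails; recursion stops.
SUM(v) = 2 + 5 + 11 + 23 + 47 + 95 = 183.

183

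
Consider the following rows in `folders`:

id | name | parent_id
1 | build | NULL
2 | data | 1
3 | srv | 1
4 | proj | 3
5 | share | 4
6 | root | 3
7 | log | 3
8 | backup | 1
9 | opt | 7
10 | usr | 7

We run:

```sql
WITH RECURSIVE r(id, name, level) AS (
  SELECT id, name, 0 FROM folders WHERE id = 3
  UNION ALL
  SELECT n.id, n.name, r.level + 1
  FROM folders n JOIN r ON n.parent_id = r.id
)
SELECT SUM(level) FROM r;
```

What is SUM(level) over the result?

9

Base: id=3 (srv) at level 0.
Iteration 1: rows with parent_id in {3} -> proj (id 4, level 1), root (id 6, level 1), log (id 7, level 1).
Iteration 2: rows with parent_id in {4,6,7} -> share (id 5, level 2), opt (id 9, level 2), usr (id 10, level 2).
Iteration 3: no rows with parent_id in {5,9,10}; recursion stops.
SUM(level) = 0 + 1 + 1 + 1 + 2 + 2 + 2 = 9.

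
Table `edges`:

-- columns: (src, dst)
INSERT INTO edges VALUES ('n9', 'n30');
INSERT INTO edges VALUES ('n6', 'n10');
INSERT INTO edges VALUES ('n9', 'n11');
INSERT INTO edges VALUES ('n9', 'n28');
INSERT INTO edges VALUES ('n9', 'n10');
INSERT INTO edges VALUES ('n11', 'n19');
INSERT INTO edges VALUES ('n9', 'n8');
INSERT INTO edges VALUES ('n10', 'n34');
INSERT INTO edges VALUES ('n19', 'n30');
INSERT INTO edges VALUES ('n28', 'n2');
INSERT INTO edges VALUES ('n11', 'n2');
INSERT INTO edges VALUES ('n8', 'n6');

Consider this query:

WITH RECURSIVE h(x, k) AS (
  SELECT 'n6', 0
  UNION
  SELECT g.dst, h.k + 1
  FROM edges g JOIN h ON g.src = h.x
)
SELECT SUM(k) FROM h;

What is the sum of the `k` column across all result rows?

Base: (n6, k=0).
Iteration 1: edges from {n6} -> (n10, k=1).
Iteration 2: edges from {n10} -> (n34, k=2).
Iteration 3: no outgoing edges from {n34}; recursion stops.
SUM(k) = 0 + 1 + 2 = 3.

3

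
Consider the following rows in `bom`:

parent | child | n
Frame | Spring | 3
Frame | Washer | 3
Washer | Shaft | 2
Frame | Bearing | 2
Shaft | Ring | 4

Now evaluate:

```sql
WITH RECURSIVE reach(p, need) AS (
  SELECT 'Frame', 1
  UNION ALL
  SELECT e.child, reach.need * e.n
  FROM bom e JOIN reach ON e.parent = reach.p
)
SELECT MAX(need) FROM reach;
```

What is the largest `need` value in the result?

Base: (Frame, need=1).
Iteration 1: components of {Frame} -> Bearing = 1*2 = 2, Spring = 1*3 = 3, Washer = 1*3 = 3.
Iteration 2: components of {Bearing,Spring,Washer} -> Shaft = 3*2 = 6.
Iteration 3: components of {Shaft} -> Ring = 6*4 = 24.
Iteration 4: no further components; recursion stops.
need values: 1, 3, 3, 2, 6, 24; the maximum is 24.

24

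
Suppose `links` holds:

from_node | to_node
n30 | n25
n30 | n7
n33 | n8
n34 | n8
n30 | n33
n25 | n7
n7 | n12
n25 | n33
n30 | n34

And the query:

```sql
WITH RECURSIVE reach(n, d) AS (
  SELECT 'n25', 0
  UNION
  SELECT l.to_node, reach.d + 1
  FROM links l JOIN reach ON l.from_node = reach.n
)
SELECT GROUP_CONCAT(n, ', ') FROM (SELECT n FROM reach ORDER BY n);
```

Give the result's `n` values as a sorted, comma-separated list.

n12, n25, n33, n7, n8

Base: (n25, d=0).
Iteration 1: edges from {n25} -> (n33, d=1), (n7, d=1).
Iteration 2: edges from {n33,n7} -> (n12, d=2), (n8, d=2).
Iteration 3: no outgoing edges from {n12,n8}; recursion stops.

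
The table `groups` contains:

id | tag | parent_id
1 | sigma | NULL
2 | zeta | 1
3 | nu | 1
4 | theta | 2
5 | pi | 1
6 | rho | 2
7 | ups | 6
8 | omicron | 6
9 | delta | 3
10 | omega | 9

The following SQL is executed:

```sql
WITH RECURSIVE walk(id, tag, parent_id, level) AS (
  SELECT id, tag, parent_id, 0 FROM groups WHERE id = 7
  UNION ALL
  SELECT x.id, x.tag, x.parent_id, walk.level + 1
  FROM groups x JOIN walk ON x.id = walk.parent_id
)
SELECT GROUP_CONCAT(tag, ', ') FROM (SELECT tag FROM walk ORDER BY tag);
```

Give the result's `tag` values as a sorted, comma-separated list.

Base: id=7 (ups), parent_id=6, level 0.
Iteration 1: join on id=6 -> rho (id 6, parent_id=2, level 1).
Iteration 2: join on id=2 -> zeta (id 2, parent_id=1, level 2).
Iteration 3: join on id=1 -> sigma (id 1, parent_id=NULL, level 3).
Iteration 4: parent_id is NULL; no match; recursion stops.

rho, sigma, ups, zeta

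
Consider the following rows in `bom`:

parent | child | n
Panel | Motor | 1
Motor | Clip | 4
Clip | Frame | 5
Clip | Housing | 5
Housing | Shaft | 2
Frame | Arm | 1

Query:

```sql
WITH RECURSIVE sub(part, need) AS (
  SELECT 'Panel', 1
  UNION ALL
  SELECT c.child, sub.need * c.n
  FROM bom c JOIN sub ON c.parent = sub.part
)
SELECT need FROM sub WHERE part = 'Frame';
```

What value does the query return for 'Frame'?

Base: (Panel, need=1).
Iteration 1: components of {Panel} -> Motor = 1*1 = 1.
Iteration 2: components of {Motor} -> Clip = 1*4 = 4.
Iteration 3: components of {Clip} -> Frame = 4*5 = 20, Housing = 4*5 = 20.
Iteration 4: components of {Frame,Housing} -> Arm = 20*1 = 20, Shaft = 20*2 = 40.
Iteration 5: no further components; recursion stops.

20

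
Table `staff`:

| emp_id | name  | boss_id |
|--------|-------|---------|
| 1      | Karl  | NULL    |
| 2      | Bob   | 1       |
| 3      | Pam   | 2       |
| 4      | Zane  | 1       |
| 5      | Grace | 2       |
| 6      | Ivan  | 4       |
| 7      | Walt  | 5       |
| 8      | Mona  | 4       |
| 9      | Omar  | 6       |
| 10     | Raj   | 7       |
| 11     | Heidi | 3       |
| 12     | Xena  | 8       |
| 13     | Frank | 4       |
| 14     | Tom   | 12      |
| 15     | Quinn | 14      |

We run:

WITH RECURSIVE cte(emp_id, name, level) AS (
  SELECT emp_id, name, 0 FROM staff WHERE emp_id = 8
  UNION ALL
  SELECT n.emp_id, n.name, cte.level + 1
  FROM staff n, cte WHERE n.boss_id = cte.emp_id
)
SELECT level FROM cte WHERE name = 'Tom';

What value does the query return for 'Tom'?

Base: emp_id=8 (Mona) at level 0.
Iteration 1: rows with boss_id in {8} -> Xena (id 12, level 1).
Iteration 2: rows with boss_id in {12} -> Tom (id 14, level 2).
Iteration 3: rows with boss_id in {14} -> Quinn (id 15, level 3).
Iteration 4: no rows with boss_id in {15}; recursion stops.

2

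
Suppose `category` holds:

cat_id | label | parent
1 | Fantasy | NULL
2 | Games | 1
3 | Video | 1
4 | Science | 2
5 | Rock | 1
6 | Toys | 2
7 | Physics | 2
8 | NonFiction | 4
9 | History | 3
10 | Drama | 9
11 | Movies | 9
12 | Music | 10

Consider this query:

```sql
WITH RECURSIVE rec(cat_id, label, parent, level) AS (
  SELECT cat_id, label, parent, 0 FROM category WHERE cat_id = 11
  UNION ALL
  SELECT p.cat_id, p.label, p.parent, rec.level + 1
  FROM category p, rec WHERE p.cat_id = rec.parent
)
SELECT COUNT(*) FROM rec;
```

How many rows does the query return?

4

Base: cat_id=11 (Movies), parent=9, level 0.
Iteration 1: join on cat_id=9 -> History (id 9, parent=3, level 1).
Iteration 2: join on cat_id=3 -> Video (id 3, parent=1, level 2).
Iteration 3: join on cat_id=1 -> Fantasy (id 1, parent=NULL, level 3).
Iteration 4: parent is NULL; no match; recursion stops.
Total rows emitted: 4.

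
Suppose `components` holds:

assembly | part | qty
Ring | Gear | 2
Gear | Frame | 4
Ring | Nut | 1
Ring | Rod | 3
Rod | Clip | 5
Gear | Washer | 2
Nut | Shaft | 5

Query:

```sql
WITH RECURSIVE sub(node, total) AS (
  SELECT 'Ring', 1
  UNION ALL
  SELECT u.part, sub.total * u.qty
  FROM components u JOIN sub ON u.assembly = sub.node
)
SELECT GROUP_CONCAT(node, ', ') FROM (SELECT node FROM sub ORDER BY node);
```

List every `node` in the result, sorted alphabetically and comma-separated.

Base: (Ring, total=1).
Iteration 1: components of {Ring} -> Gear = 1*2 = 2, Nut = 1*1 = 1, Rod = 1*3 = 3.
Iteration 2: components of {Gear,Nut,Rod} -> Clip = 3*5 = 15, Frame = 2*4 = 8, Shaft = 1*5 = 5, Washer = 2*2 = 4.
Iteration 3: no further components; recursion stops.

Clip, Frame, Gear, Nut, Ring, Rod, Shaft, Washer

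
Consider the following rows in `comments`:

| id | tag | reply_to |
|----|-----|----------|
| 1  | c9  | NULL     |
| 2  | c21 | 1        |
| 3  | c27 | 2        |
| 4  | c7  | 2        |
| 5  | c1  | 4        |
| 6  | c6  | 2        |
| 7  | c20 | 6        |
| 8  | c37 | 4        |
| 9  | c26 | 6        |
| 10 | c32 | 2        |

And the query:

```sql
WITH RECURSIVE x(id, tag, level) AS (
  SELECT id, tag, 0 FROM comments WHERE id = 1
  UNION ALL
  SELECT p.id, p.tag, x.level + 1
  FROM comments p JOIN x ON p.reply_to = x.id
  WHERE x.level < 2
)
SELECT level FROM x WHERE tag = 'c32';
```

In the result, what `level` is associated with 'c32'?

2

Base: id=1 (c9) at level 0.
Iteration 1: rows with reply_to in {1} -> c21 (id 2, level 1).
Iteration 2: rows with reply_to in {2} -> c27 (id 3, level 2), c7 (id 4, level 2), c6 (id 6, level 2), c32 (id 10, level 2).
Iteration 3: level < 2 fails for all current rows; recursion stops.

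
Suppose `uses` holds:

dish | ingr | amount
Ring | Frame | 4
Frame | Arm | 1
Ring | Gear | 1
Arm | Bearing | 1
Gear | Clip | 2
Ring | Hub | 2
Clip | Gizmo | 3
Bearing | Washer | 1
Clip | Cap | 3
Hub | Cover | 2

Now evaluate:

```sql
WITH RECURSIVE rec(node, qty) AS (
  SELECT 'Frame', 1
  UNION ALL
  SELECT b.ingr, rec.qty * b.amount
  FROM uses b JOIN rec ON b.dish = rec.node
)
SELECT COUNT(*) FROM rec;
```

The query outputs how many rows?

4

Base: (Frame, qty=1).
Iteration 1: components of {Frame} -> Arm = 1*1 = 1.
Iteration 2: components of {Arm} -> Bearing = 1*1 = 1.
Iteration 3: components of {Bearing} -> Washer = 1*1 = 1.
Iteration 4: no further components; recursion stops.
Total rows emitted: 4.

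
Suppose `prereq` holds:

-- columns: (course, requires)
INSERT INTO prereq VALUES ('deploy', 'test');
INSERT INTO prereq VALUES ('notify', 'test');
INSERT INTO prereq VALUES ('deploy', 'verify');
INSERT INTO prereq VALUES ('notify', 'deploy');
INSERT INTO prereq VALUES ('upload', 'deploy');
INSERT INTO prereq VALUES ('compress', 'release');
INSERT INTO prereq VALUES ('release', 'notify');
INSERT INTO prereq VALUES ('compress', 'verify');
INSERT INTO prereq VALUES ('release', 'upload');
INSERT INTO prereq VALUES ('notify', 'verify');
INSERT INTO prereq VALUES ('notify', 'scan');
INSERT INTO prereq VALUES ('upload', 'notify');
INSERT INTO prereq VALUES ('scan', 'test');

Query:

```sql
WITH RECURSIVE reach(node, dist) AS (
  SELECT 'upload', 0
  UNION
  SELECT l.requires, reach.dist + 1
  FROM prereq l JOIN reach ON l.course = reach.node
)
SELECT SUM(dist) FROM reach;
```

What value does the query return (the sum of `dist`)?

16

Base: (upload, dist=0).
Iteration 1: edges from {upload} -> (deploy, dist=1), (notify, dist=1).
Iteration 2: edges from {deploy,notify} -> (deploy, dist=2), (scan, dist=2), (test, dist=2), (verify, dist=2). [UNION drops 2 duplicate row(s)]
Iteration 3: edges from {deploy,scan,test,verify} -> (test, dist=3), (verify, dist=3). [UNION drops 1 duplicate row(s)]
Iteration 4: no outgoing edges from {test,verify}; recursion stops.
SUM(dist) = 0 + 1 + 1 + 2 + 2 + 2 + 2 + 3 + 3 = 16.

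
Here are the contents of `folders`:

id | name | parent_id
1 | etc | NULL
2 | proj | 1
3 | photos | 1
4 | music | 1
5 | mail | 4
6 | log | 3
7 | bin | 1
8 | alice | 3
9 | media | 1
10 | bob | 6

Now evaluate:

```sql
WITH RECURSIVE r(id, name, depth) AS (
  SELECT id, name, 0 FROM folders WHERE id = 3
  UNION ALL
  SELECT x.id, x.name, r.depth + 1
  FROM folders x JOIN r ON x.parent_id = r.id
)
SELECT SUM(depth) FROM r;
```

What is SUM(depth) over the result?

Base: id=3 (photos) at depth 0.
Iteration 1: rows with parent_id in {3} -> log (id 6, depth 1), alice (id 8, depth 1).
Iteration 2: rows with parent_id in {6,8} -> bob (id 10, depth 2).
Iteration 3: no rows with parent_id in {10}; recursion stops.
SUM(depth) = 0 + 1 + 1 + 2 = 4.

4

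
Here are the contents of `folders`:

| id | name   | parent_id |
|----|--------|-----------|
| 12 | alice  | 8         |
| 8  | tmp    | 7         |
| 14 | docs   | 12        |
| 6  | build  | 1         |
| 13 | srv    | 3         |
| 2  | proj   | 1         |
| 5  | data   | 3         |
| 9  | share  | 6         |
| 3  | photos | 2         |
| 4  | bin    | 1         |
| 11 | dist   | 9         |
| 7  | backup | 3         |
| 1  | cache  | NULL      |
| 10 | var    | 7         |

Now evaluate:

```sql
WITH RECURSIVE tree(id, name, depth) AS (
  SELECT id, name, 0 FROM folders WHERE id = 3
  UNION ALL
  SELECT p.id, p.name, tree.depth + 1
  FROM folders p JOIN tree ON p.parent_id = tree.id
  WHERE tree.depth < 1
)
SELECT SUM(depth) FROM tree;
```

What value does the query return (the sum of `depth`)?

Base: id=3 (photos) at depth 0.
Iteration 1: rows with parent_id in {3} -> data (id 5, depth 1), backup (id 7, depth 1), srv (id 13, depth 1).
Iteration 2: depth < 1 fails for all current rows; recursion stops.
SUM(depth) = 0 + 1 + 1 + 1 = 3.

3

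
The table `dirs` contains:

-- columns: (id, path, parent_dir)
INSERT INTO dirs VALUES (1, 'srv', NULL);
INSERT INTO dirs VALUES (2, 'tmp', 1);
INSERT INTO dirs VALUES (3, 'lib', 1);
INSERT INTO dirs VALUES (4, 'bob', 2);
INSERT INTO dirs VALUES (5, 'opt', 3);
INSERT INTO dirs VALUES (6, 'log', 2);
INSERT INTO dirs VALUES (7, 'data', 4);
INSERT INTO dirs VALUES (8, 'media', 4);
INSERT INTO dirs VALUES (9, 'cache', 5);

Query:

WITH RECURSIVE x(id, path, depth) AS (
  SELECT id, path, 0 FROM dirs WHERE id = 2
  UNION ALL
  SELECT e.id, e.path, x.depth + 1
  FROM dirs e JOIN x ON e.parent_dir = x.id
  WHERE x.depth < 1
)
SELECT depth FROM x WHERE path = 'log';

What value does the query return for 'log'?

Base: id=2 (tmp) at depth 0.
Iteration 1: rows with parent_dir in {2} -> bob (id 4, depth 1), log (id 6, depth 1).
Iteration 2: depth < 1 fails for all current rows; recursion stops.

1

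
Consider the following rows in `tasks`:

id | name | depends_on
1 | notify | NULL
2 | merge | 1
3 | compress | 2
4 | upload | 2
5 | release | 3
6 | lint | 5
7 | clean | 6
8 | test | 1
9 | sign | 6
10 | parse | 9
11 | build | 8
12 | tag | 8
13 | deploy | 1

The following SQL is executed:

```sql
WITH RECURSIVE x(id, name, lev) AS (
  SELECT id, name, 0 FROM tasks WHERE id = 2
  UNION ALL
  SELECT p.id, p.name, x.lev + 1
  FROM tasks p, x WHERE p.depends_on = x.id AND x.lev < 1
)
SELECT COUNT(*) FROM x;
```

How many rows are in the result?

3

Base: id=2 (merge) at lev 0.
Iteration 1: rows with depends_on in {2} -> compress (id 3, lev 1), upload (id 4, lev 1).
Iteration 2: lev < 1 fails for all current rows; recursion stops.
Total rows emitted: 3.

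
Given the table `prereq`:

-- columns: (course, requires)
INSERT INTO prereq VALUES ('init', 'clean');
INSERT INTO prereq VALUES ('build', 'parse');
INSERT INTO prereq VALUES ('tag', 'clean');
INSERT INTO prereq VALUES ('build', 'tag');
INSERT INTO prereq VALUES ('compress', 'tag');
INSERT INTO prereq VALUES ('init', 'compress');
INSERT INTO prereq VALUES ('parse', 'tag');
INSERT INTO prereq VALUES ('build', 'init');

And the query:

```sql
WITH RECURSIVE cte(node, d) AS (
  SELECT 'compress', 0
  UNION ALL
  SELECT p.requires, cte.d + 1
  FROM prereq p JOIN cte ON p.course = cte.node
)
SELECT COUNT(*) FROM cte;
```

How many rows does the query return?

Base: (compress, d=0).
Iteration 1: edges from {compress} -> (tag, d=1).
Iteration 2: edges from {tag} -> (clean, d=2).
Iteration 3: no outgoing edges from {clean}; recursion stops.
Total rows emitted: 3.

3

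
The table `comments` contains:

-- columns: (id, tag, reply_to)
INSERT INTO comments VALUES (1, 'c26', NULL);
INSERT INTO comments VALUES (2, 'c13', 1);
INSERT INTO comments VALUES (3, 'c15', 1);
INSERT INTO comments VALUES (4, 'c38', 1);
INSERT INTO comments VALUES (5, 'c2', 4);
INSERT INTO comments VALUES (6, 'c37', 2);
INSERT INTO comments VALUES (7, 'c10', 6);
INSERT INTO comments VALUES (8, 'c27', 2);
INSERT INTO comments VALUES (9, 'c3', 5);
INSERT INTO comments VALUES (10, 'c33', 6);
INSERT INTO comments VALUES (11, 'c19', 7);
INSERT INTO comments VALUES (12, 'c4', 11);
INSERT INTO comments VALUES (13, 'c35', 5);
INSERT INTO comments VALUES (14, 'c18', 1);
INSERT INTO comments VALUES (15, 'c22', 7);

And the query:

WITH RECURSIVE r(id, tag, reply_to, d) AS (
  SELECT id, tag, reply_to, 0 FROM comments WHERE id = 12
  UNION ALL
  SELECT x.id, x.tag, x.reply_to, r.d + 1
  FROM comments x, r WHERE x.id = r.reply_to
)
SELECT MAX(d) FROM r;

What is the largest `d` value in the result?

Base: id=12 (c4), reply_to=11, d 0.
Iteration 1: join on id=11 -> c19 (id 11, reply_to=7, d 1).
Iteration 2: join on id=7 -> c10 (id 7, reply_to=6, d 2).
Iteration 3: join on id=6 -> c37 (id 6, reply_to=2, d 3).
Iteration 4: join on id=2 -> c13 (id 2, reply_to=1, d 4).
Iteration 5: join on id=1 -> c26 (id 1, reply_to=NULL, d 5).
Iteration 6: reply_to is NULL; no match; recursion stops.
d values: 0, 1, 2, 3, 4, 5; the maximum is 5.

5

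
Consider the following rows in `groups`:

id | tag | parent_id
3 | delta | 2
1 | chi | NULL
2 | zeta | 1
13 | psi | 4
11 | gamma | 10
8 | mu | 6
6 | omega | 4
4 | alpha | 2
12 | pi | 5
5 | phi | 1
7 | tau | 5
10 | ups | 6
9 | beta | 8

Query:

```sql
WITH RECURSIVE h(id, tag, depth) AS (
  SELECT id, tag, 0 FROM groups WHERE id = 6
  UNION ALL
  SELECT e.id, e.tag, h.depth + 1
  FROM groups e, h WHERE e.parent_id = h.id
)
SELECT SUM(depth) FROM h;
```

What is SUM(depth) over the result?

Base: id=6 (omega) at depth 0.
Iteration 1: rows with parent_id in {6} -> mu (id 8, depth 1), ups (id 10, depth 1).
Iteration 2: rows with parent_id in {8,10} -> beta (id 9, depth 2), gamma (id 11, depth 2).
Iteration 3: no rows with parent_id in {9,11}; recursion stops.
SUM(depth) = 0 + 1 + 1 + 2 + 2 = 6.

6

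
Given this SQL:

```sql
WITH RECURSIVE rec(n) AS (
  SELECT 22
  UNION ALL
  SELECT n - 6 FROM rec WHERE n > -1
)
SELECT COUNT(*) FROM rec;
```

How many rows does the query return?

5

Base: n=22.
Iteration 1: 22 > -1 holds -> n = 22 - 6 = 16.
Iteration 2: 16 > -1 holds -> n = 16 - 6 = 10.
Iteration 3: 10 > -1 holds -> n = 10 - 6 = 4.
Iteration 4: 4 > -1 holds -> n = 4 - 6 = -2.
Iteration 5: -2 > -1 fails; recursion stops.
Total rows emitted: 5.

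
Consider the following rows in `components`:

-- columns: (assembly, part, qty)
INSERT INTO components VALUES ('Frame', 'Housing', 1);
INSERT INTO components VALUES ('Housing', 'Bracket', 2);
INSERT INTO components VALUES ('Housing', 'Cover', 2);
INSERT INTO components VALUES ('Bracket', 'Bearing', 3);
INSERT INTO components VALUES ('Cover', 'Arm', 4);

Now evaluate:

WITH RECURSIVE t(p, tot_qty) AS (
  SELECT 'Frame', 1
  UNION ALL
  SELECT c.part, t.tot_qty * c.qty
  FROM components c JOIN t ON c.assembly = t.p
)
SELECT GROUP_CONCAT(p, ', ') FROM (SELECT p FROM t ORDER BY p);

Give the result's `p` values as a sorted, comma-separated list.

Arm, Bearing, Bracket, Cover, Frame, Housing

Base: (Frame, tot_qty=1).
Iteration 1: components of {Frame} -> Housing = 1*1 = 1.
Iteration 2: components of {Housing} -> Bracket = 1*2 = 2, Cover = 1*2 = 2.
Iteration 3: components of {Bracket,Cover} -> Arm = 2*4 = 8, Bearing = 2*3 = 6.
Iteration 4: no further components; recursion stops.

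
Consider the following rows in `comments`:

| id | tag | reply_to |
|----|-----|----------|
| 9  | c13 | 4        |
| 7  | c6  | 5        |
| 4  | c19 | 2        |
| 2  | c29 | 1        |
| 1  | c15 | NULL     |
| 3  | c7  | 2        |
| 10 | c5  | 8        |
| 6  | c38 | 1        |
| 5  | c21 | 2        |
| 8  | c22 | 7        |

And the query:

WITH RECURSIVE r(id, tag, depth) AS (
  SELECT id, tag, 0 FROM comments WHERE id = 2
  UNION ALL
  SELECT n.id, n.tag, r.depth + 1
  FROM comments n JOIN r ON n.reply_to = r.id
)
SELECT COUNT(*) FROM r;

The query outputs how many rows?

8

Base: id=2 (c29) at depth 0.
Iteration 1: rows with reply_to in {2} -> c7 (id 3, depth 1), c19 (id 4, depth 1), c21 (id 5, depth 1).
Iteration 2: rows with reply_to in {3,4,5} -> c6 (id 7, depth 2), c13 (id 9, depth 2).
Iteration 3: rows with reply_to in {7,9} -> c22 (id 8, depth 3).
Iteration 4: rows with reply_to in {8} -> c5 (id 10, depth 4).
Iteration 5: no rows with reply_to in {10}; recursion stops.
Total rows emitted: 8.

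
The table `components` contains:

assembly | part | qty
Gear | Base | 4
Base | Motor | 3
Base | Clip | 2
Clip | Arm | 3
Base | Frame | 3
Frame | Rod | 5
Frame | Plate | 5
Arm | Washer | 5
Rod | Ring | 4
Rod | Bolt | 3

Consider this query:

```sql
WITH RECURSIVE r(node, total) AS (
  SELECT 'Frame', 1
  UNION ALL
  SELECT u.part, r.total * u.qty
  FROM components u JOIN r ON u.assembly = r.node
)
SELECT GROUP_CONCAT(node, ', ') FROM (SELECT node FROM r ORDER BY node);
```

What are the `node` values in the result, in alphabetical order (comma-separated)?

Base: (Frame, total=1).
Iteration 1: components of {Frame} -> Plate = 1*5 = 5, Rod = 1*5 = 5.
Iteration 2: components of {Plate,Rod} -> Bolt = 5*3 = 15, Ring = 5*4 = 20.
Iteration 3: no further components; recursion stops.

Bolt, Frame, Plate, Ring, Rod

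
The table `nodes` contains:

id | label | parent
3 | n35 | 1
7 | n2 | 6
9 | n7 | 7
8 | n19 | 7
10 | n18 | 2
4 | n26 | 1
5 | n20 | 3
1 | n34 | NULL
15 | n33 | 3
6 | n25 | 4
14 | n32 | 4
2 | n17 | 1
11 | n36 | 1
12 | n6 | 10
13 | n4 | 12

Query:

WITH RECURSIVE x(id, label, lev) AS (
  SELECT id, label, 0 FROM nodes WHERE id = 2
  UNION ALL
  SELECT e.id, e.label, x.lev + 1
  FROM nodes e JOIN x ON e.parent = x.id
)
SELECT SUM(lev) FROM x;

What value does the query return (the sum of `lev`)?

6

Base: id=2 (n17) at lev 0.
Iteration 1: rows with parent in {2} -> n18 (id 10, lev 1).
Iteration 2: rows with parent in {10} -> n6 (id 12, lev 2).
Iteration 3: rows with parent in {12} -> n4 (id 13, lev 3).
Iteration 4: no rows with parent in {13}; recursion stops.
SUM(lev) = 0 + 1 + 2 + 3 = 6.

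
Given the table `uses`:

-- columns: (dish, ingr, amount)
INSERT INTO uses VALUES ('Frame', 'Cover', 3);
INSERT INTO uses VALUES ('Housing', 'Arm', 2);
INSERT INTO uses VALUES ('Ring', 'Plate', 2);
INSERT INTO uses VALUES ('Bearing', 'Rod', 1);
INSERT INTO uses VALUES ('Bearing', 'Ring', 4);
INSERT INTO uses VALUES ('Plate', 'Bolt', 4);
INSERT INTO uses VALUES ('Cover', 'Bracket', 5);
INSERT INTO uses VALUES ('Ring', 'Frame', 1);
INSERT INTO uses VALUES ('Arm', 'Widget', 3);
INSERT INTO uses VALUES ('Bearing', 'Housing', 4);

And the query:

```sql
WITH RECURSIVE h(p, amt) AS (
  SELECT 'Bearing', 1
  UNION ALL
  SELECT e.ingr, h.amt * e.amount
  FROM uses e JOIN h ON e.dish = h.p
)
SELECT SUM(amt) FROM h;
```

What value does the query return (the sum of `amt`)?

158

Base: (Bearing, amt=1).
Iteration 1: components of {Bearing} -> Housing = 1*4 = 4, Ring = 1*4 = 4, Rod = 1*1 = 1.
Iteration 2: components of {Housing,Ring,Rod} -> Arm = 4*2 = 8, Frame = 4*1 = 4, Plate = 4*2 = 8.
Iteration 3: components of {Arm,Frame,Plate} -> Bolt = 8*4 = 32, Cover = 4*3 = 12, Widget = 8*3 = 24.
Iteration 4: components of {Bolt,Cover,Widget} -> Bracket = 12*5 = 60.
Iteration 5: no further components; recursion stops.
SUM(amt) = 1 + 4 + 4 + 1 + 4 + 8 + 8 + 12 + 32 + 24 + 60 = 158.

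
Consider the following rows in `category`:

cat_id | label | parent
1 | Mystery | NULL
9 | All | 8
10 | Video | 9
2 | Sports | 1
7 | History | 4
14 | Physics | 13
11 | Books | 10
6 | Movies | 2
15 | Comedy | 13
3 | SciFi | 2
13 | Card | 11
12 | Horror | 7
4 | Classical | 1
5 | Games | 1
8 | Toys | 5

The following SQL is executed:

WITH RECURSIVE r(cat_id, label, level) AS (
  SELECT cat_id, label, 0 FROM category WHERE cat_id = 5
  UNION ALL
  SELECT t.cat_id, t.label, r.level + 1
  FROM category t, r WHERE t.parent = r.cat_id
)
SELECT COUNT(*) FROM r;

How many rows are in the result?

Base: cat_id=5 (Games) at level 0.
Iteration 1: rows with parent in {5} -> Toys (id 8, level 1).
Iteration 2: rows with parent in {8} -> All (id 9, level 2).
Iteration 3: rows with parent in {9} -> Video (id 10, level 3).
Iteration 4: rows with parent in {10} -> Books (id 11, level 4).
Iteration 5: rows with parent in {11} -> Card (id 13, level 5).
Iteration 6: rows with parent in {13} -> Physics (id 14, level 6), Comedy (id 15, level 6).
Iteration 7: no rows with parent in {14,15}; recursion stops.
Total rows emitted: 8.

8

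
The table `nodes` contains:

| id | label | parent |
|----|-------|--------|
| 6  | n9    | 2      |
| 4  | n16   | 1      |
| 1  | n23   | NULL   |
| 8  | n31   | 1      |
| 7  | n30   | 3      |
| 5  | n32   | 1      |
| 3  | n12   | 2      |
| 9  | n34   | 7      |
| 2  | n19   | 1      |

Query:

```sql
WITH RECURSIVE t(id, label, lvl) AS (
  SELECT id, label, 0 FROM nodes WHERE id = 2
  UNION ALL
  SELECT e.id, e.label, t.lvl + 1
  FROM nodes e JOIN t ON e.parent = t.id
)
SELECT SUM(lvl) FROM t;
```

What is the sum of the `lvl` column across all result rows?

7

Base: id=2 (n19) at lvl 0.
Iteration 1: rows with parent in {2} -> n12 (id 3, lvl 1), n9 (id 6, lvl 1).
Iteration 2: rows with parent in {3,6} -> n30 (id 7, lvl 2).
Iteration 3: rows with parent in {7} -> n34 (id 9, lvl 3).
Iteration 4: no rows with parent in {9}; recursion stops.
SUM(lvl) = 0 + 1 + 1 + 2 + 3 = 7.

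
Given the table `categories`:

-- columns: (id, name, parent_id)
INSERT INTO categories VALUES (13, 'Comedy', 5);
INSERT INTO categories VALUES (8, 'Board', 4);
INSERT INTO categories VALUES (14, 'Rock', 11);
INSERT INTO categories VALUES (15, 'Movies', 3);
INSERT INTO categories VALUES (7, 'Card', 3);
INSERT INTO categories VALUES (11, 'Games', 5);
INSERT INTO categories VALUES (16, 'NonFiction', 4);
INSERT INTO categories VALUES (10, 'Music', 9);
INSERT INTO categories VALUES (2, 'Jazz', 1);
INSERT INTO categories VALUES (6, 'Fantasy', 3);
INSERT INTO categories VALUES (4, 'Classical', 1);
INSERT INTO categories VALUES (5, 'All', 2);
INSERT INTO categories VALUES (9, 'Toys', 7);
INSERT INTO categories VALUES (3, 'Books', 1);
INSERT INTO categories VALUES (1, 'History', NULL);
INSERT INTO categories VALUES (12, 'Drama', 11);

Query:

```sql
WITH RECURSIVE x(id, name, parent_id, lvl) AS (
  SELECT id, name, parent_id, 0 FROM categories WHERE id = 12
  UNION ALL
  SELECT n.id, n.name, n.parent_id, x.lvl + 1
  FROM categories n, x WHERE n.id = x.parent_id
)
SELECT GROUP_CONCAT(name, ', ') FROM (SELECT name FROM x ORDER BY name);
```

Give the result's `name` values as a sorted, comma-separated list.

All, Drama, Games, History, Jazz

Base: id=12 (Drama), parent_id=11, lvl 0.
Iteration 1: join on id=11 -> Games (id 11, parent_id=5, lvl 1).
Iteration 2: join on id=5 -> All (id 5, parent_id=2, lvl 2).
Iteration 3: join on id=2 -> Jazz (id 2, parent_id=1, lvl 3).
Iteration 4: join on id=1 -> History (id 1, parent_id=NULL, lvl 4).
Iteration 5: parent_id is NULL; no match; recursion stops.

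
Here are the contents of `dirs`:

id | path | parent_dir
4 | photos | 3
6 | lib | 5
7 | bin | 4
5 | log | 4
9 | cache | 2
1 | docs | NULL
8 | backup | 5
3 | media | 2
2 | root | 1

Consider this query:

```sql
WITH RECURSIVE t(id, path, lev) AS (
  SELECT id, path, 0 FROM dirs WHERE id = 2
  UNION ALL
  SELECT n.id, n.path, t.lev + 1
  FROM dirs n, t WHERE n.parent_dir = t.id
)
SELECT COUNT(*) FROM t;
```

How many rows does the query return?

8

Base: id=2 (root) at lev 0.
Iteration 1: rows with parent_dir in {2} -> media (id 3, lev 1), cache (id 9, lev 1).
Iteration 2: rows with parent_dir in {3,9} -> photos (id 4, lev 2).
Iteration 3: rows with parent_dir in {4} -> log (id 5, lev 3), bin (id 7, lev 3).
Iteration 4: rows with parent_dir in {5,7} -> lib (id 6, lev 4), backup (id 8, lev 4).
Iteration 5: no rows with parent_dir in {6,8}; recursion stops.
Total rows emitted: 8.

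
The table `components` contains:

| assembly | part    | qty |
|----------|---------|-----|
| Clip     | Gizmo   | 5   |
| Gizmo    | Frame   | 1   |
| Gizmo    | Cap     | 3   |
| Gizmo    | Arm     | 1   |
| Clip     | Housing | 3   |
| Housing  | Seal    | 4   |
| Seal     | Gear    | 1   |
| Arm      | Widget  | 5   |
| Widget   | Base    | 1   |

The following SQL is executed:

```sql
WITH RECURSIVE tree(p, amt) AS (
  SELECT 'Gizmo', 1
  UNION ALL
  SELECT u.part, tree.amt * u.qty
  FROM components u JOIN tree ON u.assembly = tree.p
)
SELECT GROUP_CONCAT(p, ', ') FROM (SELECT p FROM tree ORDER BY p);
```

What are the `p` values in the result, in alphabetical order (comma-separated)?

Arm, Base, Cap, Frame, Gizmo, Widget

Base: (Gizmo, amt=1).
Iteration 1: components of {Gizmo} -> Arm = 1*1 = 1, Cap = 1*3 = 3, Frame = 1*1 = 1.
Iteration 2: components of {Arm,Cap,Frame} -> Widget = 1*5 = 5.
Iteration 3: components of {Widget} -> Base = 5*1 = 5.
Iteration 4: no further components; recursion stops.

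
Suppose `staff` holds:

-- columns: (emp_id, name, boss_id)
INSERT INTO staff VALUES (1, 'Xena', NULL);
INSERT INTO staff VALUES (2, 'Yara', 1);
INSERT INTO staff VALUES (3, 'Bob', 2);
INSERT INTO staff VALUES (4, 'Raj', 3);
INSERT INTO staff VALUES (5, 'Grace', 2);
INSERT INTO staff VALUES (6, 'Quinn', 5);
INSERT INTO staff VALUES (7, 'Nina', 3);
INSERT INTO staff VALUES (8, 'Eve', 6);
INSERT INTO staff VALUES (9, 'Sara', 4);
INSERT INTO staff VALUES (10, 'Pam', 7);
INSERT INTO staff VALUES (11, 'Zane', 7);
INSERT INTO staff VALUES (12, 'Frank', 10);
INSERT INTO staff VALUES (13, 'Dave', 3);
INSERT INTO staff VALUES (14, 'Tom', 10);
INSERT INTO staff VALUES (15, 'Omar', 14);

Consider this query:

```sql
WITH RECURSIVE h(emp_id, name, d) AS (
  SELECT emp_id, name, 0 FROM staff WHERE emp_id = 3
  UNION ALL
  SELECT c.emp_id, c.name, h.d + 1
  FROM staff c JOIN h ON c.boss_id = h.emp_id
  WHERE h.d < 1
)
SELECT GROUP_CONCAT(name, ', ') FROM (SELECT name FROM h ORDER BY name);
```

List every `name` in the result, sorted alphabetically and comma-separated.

Bob, Dave, Nina, Raj

Base: emp_id=3 (Bob) at d 0.
Iteration 1: rows with boss_id in {3} -> Raj (id 4, d 1), Nina (id 7, d 1), Dave (id 13, d 1).
Iteration 2: d < 1 fails for all current rows; recursion stops.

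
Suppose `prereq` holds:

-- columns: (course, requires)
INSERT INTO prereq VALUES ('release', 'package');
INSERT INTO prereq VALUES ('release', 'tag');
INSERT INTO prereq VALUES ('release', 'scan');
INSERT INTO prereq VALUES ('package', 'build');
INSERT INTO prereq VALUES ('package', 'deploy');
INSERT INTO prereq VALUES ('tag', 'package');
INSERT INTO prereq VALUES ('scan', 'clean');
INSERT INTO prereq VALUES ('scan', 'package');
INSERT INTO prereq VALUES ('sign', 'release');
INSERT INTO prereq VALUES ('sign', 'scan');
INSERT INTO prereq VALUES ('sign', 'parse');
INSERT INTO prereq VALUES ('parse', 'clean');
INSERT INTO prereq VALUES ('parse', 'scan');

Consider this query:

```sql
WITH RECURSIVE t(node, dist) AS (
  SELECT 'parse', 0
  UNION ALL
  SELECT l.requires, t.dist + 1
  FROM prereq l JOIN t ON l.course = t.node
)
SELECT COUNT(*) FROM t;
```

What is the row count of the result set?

7

Base: (parse, dist=0).
Iteration 1: edges from {parse} -> (clean, dist=1), (scan, dist=1).
Iteration 2: edges from {clean,scan} -> (clean, dist=2), (package, dist=2).
Iteration 3: edges from {clean,package} -> (build, dist=3), (deploy, dist=3).
Iteration 4: no outgoing edges from {build,deploy}; recursion stops.
Total rows emitted: 7.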